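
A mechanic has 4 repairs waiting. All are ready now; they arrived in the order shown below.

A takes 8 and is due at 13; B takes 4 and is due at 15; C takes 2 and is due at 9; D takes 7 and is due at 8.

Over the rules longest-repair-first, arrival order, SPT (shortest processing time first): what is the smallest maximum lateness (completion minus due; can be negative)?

LPT (decreasing processing time): A D B C.
A: 0→8, due 13, lateness -5
D: 8→15, due 8, lateness 7
B: 15→19, due 15, lateness 4
C: 19→21, due 9, lateness 12
Maximum = 12.
FIFO (arrival order): A B C D.
A: 0→8, due 13, lateness -5
B: 8→12, due 15, lateness -3
C: 12→14, due 9, lateness 5
D: 14→21, due 8, lateness 13
Maximum = 13.
SPT (increasing processing time): C B D A.
C: 0→2, due 9, lateness -7
B: 2→6, due 15, lateness -9
D: 6→13, due 8, lateness 5
A: 13→21, due 13, lateness 8
Maximum = 8.
LPT 12, FIFO 13, SPT 8 → minimum 8.

8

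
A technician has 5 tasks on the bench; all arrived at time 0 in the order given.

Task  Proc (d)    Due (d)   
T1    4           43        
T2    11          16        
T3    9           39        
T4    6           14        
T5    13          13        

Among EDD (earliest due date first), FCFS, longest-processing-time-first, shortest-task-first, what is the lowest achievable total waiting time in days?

63

EDD (increasing due date): T5 T4 T2 T3 T1.
T5: waits 0, runs 0→13
T4: waits 13, runs 13→19
T2: waits 19, runs 19→30
T3: waits 30, runs 30→39
T1: waits 39, runs 39→43
Sum = 0+13+19+30+39 = 101.
FIFO (arrival order): T1 T2 T3 T4 T5.
T1: waits 0, runs 0→4
T2: waits 4, runs 4→15
T3: waits 15, runs 15→24
T4: waits 24, runs 24→30
T5: waits 30, runs 30→43
Sum = 0+4+15+24+30 = 73.
LPT (decreasing processing time): T5 T2 T3 T4 T1.
T5: waits 0, runs 0→13
T2: waits 13, runs 13→24
T3: waits 24, runs 24→33
T4: waits 33, runs 33→39
T1: waits 39, runs 39→43
Sum = 0+13+24+33+39 = 109.
SPT (increasing processing time): T1 T4 T3 T2 T5.
T1: waits 0, runs 0→4
T4: waits 4, runs 4→10
T3: waits 10, runs 10→19
T2: waits 19, runs 19→30
T5: waits 30, runs 30→43
Sum = 0+4+10+19+30 = 63.
EDD 101, FIFO 73, LPT 109, SPT 63 → minimum 63.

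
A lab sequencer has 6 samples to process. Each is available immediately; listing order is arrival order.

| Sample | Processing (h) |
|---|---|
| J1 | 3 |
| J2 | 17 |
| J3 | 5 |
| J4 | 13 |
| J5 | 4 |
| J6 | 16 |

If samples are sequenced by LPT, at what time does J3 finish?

51

LPT (decreasing processing time): J2 J6 J4 J3 J5 J1.
J2: 0→17
J6: 17→33
J4: 33→46
J3: 46→51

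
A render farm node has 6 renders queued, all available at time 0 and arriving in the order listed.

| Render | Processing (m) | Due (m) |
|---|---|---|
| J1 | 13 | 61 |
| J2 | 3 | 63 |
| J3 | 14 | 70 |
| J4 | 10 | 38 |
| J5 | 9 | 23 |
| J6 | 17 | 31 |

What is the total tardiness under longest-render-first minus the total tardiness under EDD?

LPT (decreasing processing time): J6 J3 J1 J4 J5 J2.
J6: 0→17, due 31, tardiness 0
J3: 17→31, due 70, tardiness 0
J1: 31→44, due 61, tardiness 0
J4: 44→54, due 38, tardiness 16
J5: 54→63, due 23, tardiness 40
J2: 63→66, due 63, tardiness 3
Sum = 0+0+0+16+40+3 = 59.
EDD (increasing due date): J5 J6 J4 J1 J2 J3.
J5: 0→9, due 23, tardiness 0
J6: 9→26, due 31, tardiness 0
J4: 26→36, due 38, tardiness 0
J1: 36→49, due 61, tardiness 0
J2: 49→52, due 63, tardiness 0
J3: 52→66, due 70, tardiness 0
Sum = 0+0+0+0+0+0 = 0.
Difference = 59 − 0 = 59.

59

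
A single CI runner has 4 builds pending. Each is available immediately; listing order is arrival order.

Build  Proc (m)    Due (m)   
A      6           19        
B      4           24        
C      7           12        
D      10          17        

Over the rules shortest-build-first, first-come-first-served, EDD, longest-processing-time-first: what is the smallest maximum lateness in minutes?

4

SPT (increasing processing time): B A C D.
B: 0→4, due 24, lateness -20
A: 4→10, due 19, lateness -9
C: 10→17, due 12, lateness 5
D: 17→27, due 17, lateness 10
Maximum = 10.
FIFO (arrival order): A B C D.
A: 0→6, due 19, lateness -13
B: 6→10, due 24, lateness -14
C: 10→17, due 12, lateness 5
D: 17→27, due 17, lateness 10
Maximum = 10.
EDD (increasing due date): C D A B.
C: 0→7, due 12, lateness -5
D: 7→17, due 17, lateness 0
A: 17→23, due 19, lateness 4
B: 23→27, due 24, lateness 3
Maximum = 4.
LPT (decreasing processing time): D C A B.
D: 0→10, due 17, lateness -7
C: 10→17, due 12, lateness 5
A: 17→23, due 19, lateness 4
B: 23→27, due 24, lateness 3
Maximum = 5.
SPT 10, FIFO 10, EDD 4, LPT 5 → minimum 4.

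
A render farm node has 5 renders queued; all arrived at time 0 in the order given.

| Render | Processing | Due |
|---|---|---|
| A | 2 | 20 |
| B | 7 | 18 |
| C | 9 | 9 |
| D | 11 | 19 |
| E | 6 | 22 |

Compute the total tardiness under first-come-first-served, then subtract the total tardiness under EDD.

2

FIFO (arrival order): A B C D E.
A: 0→2, due 20, tardiness 0
B: 2→9, due 18, tardiness 0
C: 9→18, due 9, tardiness 9
D: 18→29, due 19, tardiness 10
E: 29→35, due 22, tardiness 13
Sum = 0+0+9+10+13 = 32.
EDD (increasing due date): C B D A E.
C: 0→9, due 9, tardiness 0
B: 9→16, due 18, tardiness 0
D: 16→27, due 19, tardiness 8
A: 27→29, due 20, tardiness 9
E: 29→35, due 22, tardiness 13
Sum = 0+0+8+9+13 = 30.
Difference = 32 − 30 = 2.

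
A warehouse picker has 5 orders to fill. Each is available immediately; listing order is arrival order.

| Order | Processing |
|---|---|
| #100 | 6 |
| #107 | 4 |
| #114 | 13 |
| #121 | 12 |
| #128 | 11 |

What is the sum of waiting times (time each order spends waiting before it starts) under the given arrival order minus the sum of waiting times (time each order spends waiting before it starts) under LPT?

FIFO (arrival order): #100 #107 #114 #121 #128.
#100: waits 0, runs 0→6
#107: waits 6, runs 6→10
#114: waits 10, runs 10→23
#121: waits 23, runs 23→35
#128: waits 35, runs 35→46
Sum = 0+6+10+23+35 = 74.
LPT (decreasing processing time): #114 #121 #128 #100 #107.
#114: waits 0, runs 0→13
#121: waits 13, runs 13→25
#128: waits 25, runs 25→36
#100: waits 36, runs 36→42
#107: waits 42, runs 42→46
Sum = 0+13+25+36+42 = 116.
Difference = 74 − 116 = -42.

-42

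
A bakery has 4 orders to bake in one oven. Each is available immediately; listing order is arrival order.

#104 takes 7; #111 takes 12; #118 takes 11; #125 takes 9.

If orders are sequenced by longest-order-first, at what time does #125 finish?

32

LPT (decreasing processing time): #111 #118 #125 #104.
#111: 0→12
#118: 12→23
#125: 23→32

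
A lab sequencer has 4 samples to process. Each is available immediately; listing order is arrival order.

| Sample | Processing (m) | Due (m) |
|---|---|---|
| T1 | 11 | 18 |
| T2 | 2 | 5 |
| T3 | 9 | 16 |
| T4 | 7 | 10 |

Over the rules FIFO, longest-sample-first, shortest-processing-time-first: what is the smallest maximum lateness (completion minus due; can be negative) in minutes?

11

FIFO (arrival order): T1 T2 T3 T4.
T1: 0→11, due 18, lateness -7
T2: 11→13, due 5, lateness 8
T3: 13→22, due 16, lateness 6
T4: 22→29, due 10, lateness 19
Maximum = 19.
LPT (decreasing processing time): T1 T3 T4 T2.
T1: 0→11, due 18, lateness -7
T3: 11→20, due 16, lateness 4
T4: 20→27, due 10, lateness 17
T2: 27→29, due 5, lateness 24
Maximum = 24.
SPT (increasing processing time): T2 T4 T3 T1.
T2: 0→2, due 5, lateness -3
T4: 2→9, due 10, lateness -1
T3: 9→18, due 16, lateness 2
T1: 18→29, due 18, lateness 11
Maximum = 11.
FIFO 19, LPT 24, SPT 11 → minimum 11.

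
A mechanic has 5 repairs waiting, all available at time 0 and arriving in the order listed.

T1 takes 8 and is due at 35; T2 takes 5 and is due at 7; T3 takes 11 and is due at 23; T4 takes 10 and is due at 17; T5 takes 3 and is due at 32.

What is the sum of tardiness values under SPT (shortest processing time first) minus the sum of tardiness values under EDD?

SPT (increasing processing time): T5 T2 T1 T4 T3.
T5: 0→3, due 32, tardiness 0
T2: 3→8, due 7, tardiness 1
T1: 8→16, due 35, tardiness 0
T4: 16→26, due 17, tardiness 9
T3: 26→37, due 23, tardiness 14
Sum = 0+1+0+9+14 = 24.
EDD (increasing due date): T2 T4 T3 T5 T1.
T2: 0→5, due 7, tardiness 0
T4: 5→15, due 17, tardiness 0
T3: 15→26, due 23, tardiness 3
T5: 26→29, due 32, tardiness 0
T1: 29→37, due 35, tardiness 2
Sum = 0+0+3+0+2 = 5.
Difference = 24 − 5 = 19.

19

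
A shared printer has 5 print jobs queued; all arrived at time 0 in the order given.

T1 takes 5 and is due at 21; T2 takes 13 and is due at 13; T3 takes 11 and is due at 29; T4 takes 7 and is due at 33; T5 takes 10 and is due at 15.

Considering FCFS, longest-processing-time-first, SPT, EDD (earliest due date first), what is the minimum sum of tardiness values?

38

FIFO (arrival order): T1 T2 T3 T4 T5.
T1: 0→5, due 21, tardiness 0
T2: 5→18, due 13, tardiness 5
T3: 18→29, due 29, tardiness 0
T4: 29→36, due 33, tardiness 3
T5: 36→46, due 15, tardiness 31
Sum = 0+5+0+3+31 = 39.
LPT (decreasing processing time): T2 T3 T5 T4 T1.
T2: 0→13, due 13, tardiness 0
T3: 13→24, due 29, tardiness 0
T5: 24→34, due 15, tardiness 19
T4: 34→41, due 33, tardiness 8
T1: 41→46, due 21, tardiness 25
Sum = 0+0+19+8+25 = 52.
SPT (increasing processing time): T1 T4 T5 T3 T2.
T1: 0→5, due 21, tardiness 0
T4: 5→12, due 33, tardiness 0
T5: 12→22, due 15, tardiness 7
T3: 22→33, due 29, tardiness 4
T2: 33→46, due 13, tardiness 33
Sum = 0+0+7+4+33 = 44.
EDD (increasing due date): T2 T5 T1 T3 T4.
T2: 0→13, due 13, tardiness 0
T5: 13→23, due 15, tardiness 8
T1: 23→28, due 21, tardiness 7
T3: 28→39, due 29, tardiness 10
T4: 39→46, due 33, tardiness 13
Sum = 0+8+7+10+13 = 38.
FIFO 39, LPT 52, SPT 44, EDD 38 → minimum 38.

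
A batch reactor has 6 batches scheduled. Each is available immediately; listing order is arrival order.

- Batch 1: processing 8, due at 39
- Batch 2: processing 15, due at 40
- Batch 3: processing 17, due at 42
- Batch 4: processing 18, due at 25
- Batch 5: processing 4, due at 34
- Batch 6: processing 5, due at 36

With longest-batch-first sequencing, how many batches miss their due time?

4

LPT (decreasing processing time): Batch 4 Batch 3 Batch 2 Batch 1 Batch 6 Batch 5.
Batch 4: 0→18, due 25, tardiness 0
Batch 3: 18→35, due 42, tardiness 0
Batch 2: 35→50, due 40, tardiness 10
Batch 1: 50→58, due 39, tardiness 19
Batch 6: 58→63, due 36, tardiness 27
Batch 5: 63→67, due 34, tardiness 33
Late batches: 4.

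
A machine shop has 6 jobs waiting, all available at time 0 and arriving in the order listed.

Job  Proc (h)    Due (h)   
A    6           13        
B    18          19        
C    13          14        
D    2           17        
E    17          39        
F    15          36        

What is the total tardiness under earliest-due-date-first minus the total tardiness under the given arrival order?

EDD (increasing due date): A C D B F E.
A: 0→6, due 13, tardiness 0
C: 6→19, due 14, tardiness 5
D: 19→21, due 17, tardiness 4
B: 21→39, due 19, tardiness 20
F: 39→54, due 36, tardiness 18
E: 54→71, due 39, tardiness 32
Sum = 0+5+4+20+18+32 = 79.
FIFO (arrival order): A B C D E F.
A: 0→6, due 13, tardiness 0
B: 6→24, due 19, tardiness 5
C: 24→37, due 14, tardiness 23
D: 37→39, due 17, tardiness 22
E: 39→56, due 39, tardiness 17
F: 56→71, due 36, tardiness 35
Sum = 0+5+23+22+17+35 = 102.
Difference = 79 − 102 = -23.

-23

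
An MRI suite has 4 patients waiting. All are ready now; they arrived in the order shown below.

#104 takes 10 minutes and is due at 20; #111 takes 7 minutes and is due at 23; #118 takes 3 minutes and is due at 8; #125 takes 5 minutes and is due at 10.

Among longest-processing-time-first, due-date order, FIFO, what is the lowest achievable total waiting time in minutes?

29

LPT (decreasing processing time): #104 #111 #125 #118.
#104: waits 0, runs 0→10
#111: waits 10, runs 10→17
#125: waits 17, runs 17→22
#118: waits 22, runs 22→25
Sum = 0+10+17+22 = 49.
EDD (increasing due date): #118 #125 #104 #111.
#118: waits 0, runs 0→3
#125: waits 3, runs 3→8
#104: waits 8, runs 8→18
#111: waits 18, runs 18→25
Sum = 0+3+8+18 = 29.
FIFO (arrival order): #104 #111 #118 #125.
#104: waits 0, runs 0→10
#111: waits 10, runs 10→17
#118: waits 17, runs 17→20
#125: waits 20, runs 20→25
Sum = 0+10+17+20 = 47.
LPT 49, EDD 29, FIFO 47 → minimum 29.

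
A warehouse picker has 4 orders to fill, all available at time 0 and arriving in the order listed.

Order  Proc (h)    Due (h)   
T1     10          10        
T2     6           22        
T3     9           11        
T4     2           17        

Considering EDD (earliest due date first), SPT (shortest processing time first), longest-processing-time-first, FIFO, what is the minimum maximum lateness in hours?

8

EDD (increasing due date): T1 T3 T4 T2.
T1: 0→10, due 10, lateness 0
T3: 10→19, due 11, lateness 8
T4: 19→21, due 17, lateness 4
T2: 21→27, due 22, lateness 5
Maximum = 8.
SPT (increasing processing time): T4 T2 T3 T1.
T4: 0→2, due 17, lateness -15
T2: 2→8, due 22, lateness -14
T3: 8→17, due 11, lateness 6
T1: 17→27, due 10, lateness 17
Maximum = 17.
LPT (decreasing processing time): T1 T3 T2 T4.
T1: 0→10, due 10, lateness 0
T3: 10→19, due 11, lateness 8
T2: 19→25, due 22, lateness 3
T4: 25→27, due 17, lateness 10
Maximum = 10.
FIFO (arrival order): T1 T2 T3 T4.
T1: 0→10, due 10, lateness 0
T2: 10→16, due 22, lateness -6
T3: 16→25, due 11, lateness 14
T4: 25→27, due 17, lateness 10
Maximum = 14.
EDD 8, SPT 17, LPT 10, FIFO 14 → minimum 8.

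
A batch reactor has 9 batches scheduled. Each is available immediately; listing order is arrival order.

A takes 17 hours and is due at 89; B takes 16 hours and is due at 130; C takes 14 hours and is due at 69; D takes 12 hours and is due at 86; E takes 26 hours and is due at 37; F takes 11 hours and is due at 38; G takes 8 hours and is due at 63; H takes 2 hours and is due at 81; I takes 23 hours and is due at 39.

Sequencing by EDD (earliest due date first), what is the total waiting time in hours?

EDD (increasing due date): E F I G C H D A B.
E: waits 0, runs 0→26
F: waits 26, runs 26→37
I: waits 37, runs 37→60
G: waits 60, runs 60→68
C: waits 68, runs 68→82
H: waits 82, runs 82→84
D: waits 84, runs 84→96
A: waits 96, runs 96→113
B: waits 113, runs 113→129
Sum = 0+26+37+60+68+82+84+96+113 = 566.

566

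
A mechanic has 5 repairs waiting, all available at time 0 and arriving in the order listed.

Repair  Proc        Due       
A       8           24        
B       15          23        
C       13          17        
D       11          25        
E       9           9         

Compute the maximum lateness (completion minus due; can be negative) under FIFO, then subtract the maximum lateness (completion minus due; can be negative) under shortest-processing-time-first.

FIFO (arrival order): A B C D E.
A: 0→8, due 24, lateness -16
B: 8→23, due 23, lateness 0
C: 23→36, due 17, lateness 19
D: 36→47, due 25, lateness 22
E: 47→56, due 9, lateness 47
Maximum = 47.
SPT (increasing processing time): A E D C B.
A: 0→8, due 24, lateness -16
E: 8→17, due 9, lateness 8
D: 17→28, due 25, lateness 3
C: 28→41, due 17, lateness 24
B: 41→56, due 23, lateness 33
Maximum = 33.
Difference = 47 − 33 = 14.

14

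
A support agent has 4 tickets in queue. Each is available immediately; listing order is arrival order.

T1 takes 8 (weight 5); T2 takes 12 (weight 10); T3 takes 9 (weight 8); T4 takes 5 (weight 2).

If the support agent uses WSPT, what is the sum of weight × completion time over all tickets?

495

WSPT (decreasing weight/processing-time ratio): T3 T2 T1 T4.
T3: finishes 9, weight 8, w·C = 72
T2: finishes 21, weight 10, w·C = 210
T1: finishes 29, weight 5, w·C = 145
T4: finishes 34, weight 2, w·C = 68
Sum = 72+210+145+68 = 495.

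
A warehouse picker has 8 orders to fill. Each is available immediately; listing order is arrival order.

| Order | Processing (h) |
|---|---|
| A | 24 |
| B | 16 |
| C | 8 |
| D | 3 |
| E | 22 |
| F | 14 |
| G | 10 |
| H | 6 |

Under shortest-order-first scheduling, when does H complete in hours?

SPT (increasing processing time): D H C G F B E A.
D: 0→3
H: 3→9

9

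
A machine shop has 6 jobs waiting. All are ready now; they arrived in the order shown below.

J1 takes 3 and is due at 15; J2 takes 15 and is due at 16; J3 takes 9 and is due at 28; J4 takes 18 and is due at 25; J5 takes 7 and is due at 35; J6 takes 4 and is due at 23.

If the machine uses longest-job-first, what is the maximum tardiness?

LPT (decreasing processing time): J4 J2 J3 J5 J6 J1.
J4: 0→18, due 25, tardiness 0
J2: 18→33, due 16, tardiness 17
J3: 33→42, due 28, tardiness 14
J5: 42→49, due 35, tardiness 14
J6: 49→53, due 23, tardiness 30
J1: 53→56, due 15, tardiness 41
Maximum = 41.

41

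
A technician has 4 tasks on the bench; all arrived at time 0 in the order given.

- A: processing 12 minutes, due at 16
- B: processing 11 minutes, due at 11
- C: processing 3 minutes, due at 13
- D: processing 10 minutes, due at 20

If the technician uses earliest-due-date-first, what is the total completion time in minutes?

87

EDD (increasing due date): B C A D.
B: 0→11
C: 11→14
A: 14→26
D: 26→36
Sum = 11+14+26+36 = 87.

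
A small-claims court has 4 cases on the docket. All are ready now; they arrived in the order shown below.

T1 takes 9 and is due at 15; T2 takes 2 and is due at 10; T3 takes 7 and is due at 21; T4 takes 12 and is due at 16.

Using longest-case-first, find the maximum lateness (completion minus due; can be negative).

20

LPT (decreasing processing time): T4 T1 T3 T2.
T4: 0→12, due 16, lateness -4
T1: 12→21, due 15, lateness 6
T3: 21→28, due 21, lateness 7
T2: 28→30, due 10, lateness 20
Maximum = 20.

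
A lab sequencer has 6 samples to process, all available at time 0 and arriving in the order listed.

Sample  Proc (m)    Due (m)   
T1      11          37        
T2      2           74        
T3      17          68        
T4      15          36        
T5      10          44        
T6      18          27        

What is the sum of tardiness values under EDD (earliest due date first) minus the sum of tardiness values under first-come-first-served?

-46

EDD (increasing due date): T6 T4 T1 T5 T3 T2.
T6: 0→18, due 27, tardiness 0
T4: 18→33, due 36, tardiness 0
T1: 33→44, due 37, tardiness 7
T5: 44→54, due 44, tardiness 10
T3: 54→71, due 68, tardiness 3
T2: 71→73, due 74, tardiness 0
Sum = 0+0+7+10+3+0 = 20.
FIFO (arrival order): T1 T2 T3 T4 T5 T6.
T1: 0→11, due 37, tardiness 0
T2: 11→13, due 74, tardiness 0
T3: 13→30, due 68, tardiness 0
T4: 30→45, due 36, tardiness 9
T5: 45→55, due 44, tardiness 11
T6: 55→73, due 27, tardiness 46
Sum = 0+0+0+9+11+46 = 66.
Difference = 20 − 66 = -46.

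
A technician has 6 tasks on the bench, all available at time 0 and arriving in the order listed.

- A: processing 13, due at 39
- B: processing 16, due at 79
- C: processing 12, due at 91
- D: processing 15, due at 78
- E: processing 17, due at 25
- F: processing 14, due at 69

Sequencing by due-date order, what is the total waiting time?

225

EDD (increasing due date): E A F D B C.
E: waits 0, runs 0→17
A: waits 17, runs 17→30
F: waits 30, runs 30→44
D: waits 44, runs 44→59
B: waits 59, runs 59→75
C: waits 75, runs 75→87
Sum = 0+17+30+44+59+75 = 225.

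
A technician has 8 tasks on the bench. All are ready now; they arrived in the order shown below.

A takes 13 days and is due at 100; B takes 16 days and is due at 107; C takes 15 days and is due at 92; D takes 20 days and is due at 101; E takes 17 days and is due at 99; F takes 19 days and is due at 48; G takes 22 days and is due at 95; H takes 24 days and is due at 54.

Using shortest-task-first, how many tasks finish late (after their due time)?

SPT (increasing processing time): A C B E F D G H.
A: 0→13, due 100, tardiness 0
C: 13→28, due 92, tardiness 0
B: 28→44, due 107, tardiness 0
E: 44→61, due 99, tardiness 0
F: 61→80, due 48, tardiness 32
D: 80→100, due 101, tardiness 0
G: 100→122, due 95, tardiness 27
H: 122→146, due 54, tardiness 92
Late tasks: 3.

3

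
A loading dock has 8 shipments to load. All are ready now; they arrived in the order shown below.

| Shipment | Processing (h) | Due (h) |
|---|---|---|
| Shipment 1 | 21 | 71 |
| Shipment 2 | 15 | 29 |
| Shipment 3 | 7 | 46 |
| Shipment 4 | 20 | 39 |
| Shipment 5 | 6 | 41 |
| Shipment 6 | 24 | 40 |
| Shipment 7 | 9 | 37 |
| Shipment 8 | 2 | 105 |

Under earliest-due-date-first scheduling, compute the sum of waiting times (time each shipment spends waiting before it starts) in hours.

408

EDD (increasing due date): Shipment 2 Shipment 7 Shipment 4 Shipment 6 Shipment 5 Shipment 3 Shipment 1 Shipment 8.
Shipment 2: waits 0, runs 0→15
Shipment 7: waits 15, runs 15→24
Shipment 4: waits 24, runs 24→44
Shipment 6: waits 44, runs 44→68
Shipment 5: waits 68, runs 68→74
Shipment 3: waits 74, runs 74→81
Shipment 1: waits 81, runs 81→102
Shipment 8: waits 102, runs 102→104
Sum = 0+15+24+44+68+74+81+102 = 408.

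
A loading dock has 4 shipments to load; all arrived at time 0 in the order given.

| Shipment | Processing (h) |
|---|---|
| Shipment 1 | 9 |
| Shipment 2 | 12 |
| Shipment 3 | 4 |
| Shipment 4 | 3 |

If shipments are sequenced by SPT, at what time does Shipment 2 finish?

SPT (increasing processing time): Shipment 4 Shipment 3 Shipment 1 Shipment 2.
Shipment 4: 0→3
Shipment 3: 3→7
Shipment 1: 7→16
Shipment 2: 16→28

28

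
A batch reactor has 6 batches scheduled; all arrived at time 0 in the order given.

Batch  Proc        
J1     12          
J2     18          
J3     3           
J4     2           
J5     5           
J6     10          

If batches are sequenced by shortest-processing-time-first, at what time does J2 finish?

50

SPT (increasing processing time): J4 J3 J5 J6 J1 J2.
J4: 0→2
J3: 2→5
J5: 5→10
J6: 10→20
J1: 20→32
J2: 32→50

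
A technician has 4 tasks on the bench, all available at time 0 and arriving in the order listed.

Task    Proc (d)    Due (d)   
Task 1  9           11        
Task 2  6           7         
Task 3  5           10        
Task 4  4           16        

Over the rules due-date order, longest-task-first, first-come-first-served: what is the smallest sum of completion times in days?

EDD (increasing due date): Task 2 Task 3 Task 1 Task 4.
Task 2: 0→6
Task 3: 6→11
Task 1: 11→20
Task 4: 20→24
Sum = 6+11+20+24 = 61.
LPT (decreasing processing time): Task 1 Task 2 Task 3 Task 4.
Task 1: 0→9
Task 2: 9→15
Task 3: 15→20
Task 4: 20→24
Sum = 9+15+20+24 = 68.
FIFO (arrival order): Task 1 Task 2 Task 3 Task 4.
Task 1: 0→9
Task 2: 9→15
Task 3: 15→20
Task 4: 20→24
Sum = 9+15+20+24 = 68.
EDD 61, LPT 68, FIFO 68 → minimum 61.

61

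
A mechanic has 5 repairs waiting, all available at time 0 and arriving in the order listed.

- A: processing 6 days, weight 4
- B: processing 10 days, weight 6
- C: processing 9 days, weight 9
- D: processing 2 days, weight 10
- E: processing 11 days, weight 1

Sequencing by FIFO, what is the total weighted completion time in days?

653

FIFO (arrival order): A B C D E.
A: finishes 6, weight 4, w·C = 24
B: finishes 16, weight 6, w·C = 96
C: finishes 25, weight 9, w·C = 225
D: finishes 27, weight 10, w·C = 270
E: finishes 38, weight 1, w·C = 38
Sum = 24+96+225+270+38 = 653.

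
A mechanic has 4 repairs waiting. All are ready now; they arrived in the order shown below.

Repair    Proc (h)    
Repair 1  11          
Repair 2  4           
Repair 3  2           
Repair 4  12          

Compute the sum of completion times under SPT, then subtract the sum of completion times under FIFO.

-18

SPT (increasing processing time): Repair 3 Repair 2 Repair 1 Repair 4.
Repair 3: 0→2
Repair 2: 2→6
Repair 1: 6→17
Repair 4: 17→29
Sum = 2+6+17+29 = 54.
FIFO (arrival order): Repair 1 Repair 2 Repair 3 Repair 4.
Repair 1: 0→11
Repair 2: 11→15
Repair 3: 15→17
Repair 4: 17→29
Sum = 11+15+17+29 = 72.
Difference = 54 − 72 = -18.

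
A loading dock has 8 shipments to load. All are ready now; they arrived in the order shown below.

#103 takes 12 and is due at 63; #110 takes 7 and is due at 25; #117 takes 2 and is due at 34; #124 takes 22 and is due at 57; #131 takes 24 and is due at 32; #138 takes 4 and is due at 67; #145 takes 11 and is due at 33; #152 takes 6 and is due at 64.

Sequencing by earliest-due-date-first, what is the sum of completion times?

EDD (increasing due date): #110 #131 #145 #117 #124 #103 #152 #138.
#110: 0→7
#131: 7→31
#145: 31→42
#117: 42→44
#124: 44→66
#103: 66→78
#152: 78→84
#138: 84→88
Sum = 7+31+42+44+66+78+84+88 = 440.

440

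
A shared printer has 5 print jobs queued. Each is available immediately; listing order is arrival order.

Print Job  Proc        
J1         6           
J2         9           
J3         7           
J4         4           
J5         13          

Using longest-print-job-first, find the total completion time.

138

LPT (decreasing processing time): J5 J2 J3 J1 J4.
J5: 0→13
J2: 13→22
J3: 22→29
J1: 29→35
J4: 35→39
Sum = 13+22+29+35+39 = 138.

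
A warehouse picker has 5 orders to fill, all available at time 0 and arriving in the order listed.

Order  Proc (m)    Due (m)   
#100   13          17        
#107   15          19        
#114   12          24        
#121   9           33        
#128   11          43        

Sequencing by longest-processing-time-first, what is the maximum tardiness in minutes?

LPT (decreasing processing time): #107 #100 #114 #128 #121.
#107: 0→15, due 19, tardiness 0
#100: 15→28, due 17, tardiness 11
#114: 28→40, due 24, tardiness 16
#128: 40→51, due 43, tardiness 8
#121: 51→60, due 33, tardiness 27
Maximum = 27.

27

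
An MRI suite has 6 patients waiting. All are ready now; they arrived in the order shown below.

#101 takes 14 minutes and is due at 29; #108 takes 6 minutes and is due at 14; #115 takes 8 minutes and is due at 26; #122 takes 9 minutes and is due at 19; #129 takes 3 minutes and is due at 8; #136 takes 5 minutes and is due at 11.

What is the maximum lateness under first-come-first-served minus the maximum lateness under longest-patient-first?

FIFO (arrival order): #101 #108 #115 #122 #129 #136.
#101: 0→14, due 29, lateness -15
#108: 14→20, due 14, lateness 6
#115: 20→28, due 26, lateness 2
#122: 28→37, due 19, lateness 18
#129: 37→40, due 8, lateness 32
#136: 40→45, due 11, lateness 34
Maximum = 34.
LPT (decreasing processing time): #101 #122 #115 #108 #136 #129.
#101: 0→14, due 29, lateness -15
#122: 14→23, due 19, lateness 4
#115: 23→31, due 26, lateness 5
#108: 31→37, due 14, lateness 23
#136: 37→42, due 11, lateness 31
#129: 42→45, due 8, lateness 37
Maximum = 37.
Difference = 34 − 37 = -3.

-3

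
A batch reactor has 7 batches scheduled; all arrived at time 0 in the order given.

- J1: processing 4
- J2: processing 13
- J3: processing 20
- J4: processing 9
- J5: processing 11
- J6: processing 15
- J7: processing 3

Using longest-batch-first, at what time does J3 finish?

20

LPT (decreasing processing time): J3 J6 J2 J5 J4 J1 J7.
J3: 0→20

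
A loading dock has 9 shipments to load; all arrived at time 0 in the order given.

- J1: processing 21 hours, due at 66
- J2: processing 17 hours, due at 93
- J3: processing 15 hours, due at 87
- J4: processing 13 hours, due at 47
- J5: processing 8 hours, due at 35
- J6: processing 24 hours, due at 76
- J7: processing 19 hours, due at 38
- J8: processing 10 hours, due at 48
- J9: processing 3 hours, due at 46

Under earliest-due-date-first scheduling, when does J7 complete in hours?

EDD (increasing due date): J5 J7 J9 J4 J8 J1 J6 J3 J2.
J5: 0→8
J7: 8→27

27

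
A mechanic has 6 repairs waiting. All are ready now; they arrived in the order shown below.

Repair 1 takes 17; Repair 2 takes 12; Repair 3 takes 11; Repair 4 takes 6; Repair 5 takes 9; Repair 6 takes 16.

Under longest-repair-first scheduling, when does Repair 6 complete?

33

LPT (decreasing processing time): Repair 1 Repair 6 Repair 2 Repair 3 Repair 5 Repair 4.
Repair 1: 0→17
Repair 6: 17→33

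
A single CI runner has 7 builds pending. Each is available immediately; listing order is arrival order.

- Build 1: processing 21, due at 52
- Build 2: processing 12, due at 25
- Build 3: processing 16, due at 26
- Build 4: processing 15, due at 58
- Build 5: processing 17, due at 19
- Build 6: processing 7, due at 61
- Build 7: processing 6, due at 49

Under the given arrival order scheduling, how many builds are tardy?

6

FIFO (arrival order): Build 1 Build 2 Build 3 Build 4 Build 5 Build 6 Build 7.
Build 1: 0→21, due 52, tardiness 0
Build 2: 21→33, due 25, tardiness 8
Build 3: 33→49, due 26, tardiness 23
Build 4: 49→64, due 58, tardiness 6
Build 5: 64→81, due 19, tardiness 62
Build 6: 81→88, due 61, tardiness 27
Build 7: 88→94, due 49, tardiness 45
Late builds: 6.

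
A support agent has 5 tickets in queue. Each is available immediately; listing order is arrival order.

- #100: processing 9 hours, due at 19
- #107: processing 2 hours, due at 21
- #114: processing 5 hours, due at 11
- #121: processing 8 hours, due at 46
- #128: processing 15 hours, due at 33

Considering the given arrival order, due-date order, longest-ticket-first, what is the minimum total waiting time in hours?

60

FIFO (arrival order): #100 #107 #114 #121 #128.
#100: waits 0, runs 0→9
#107: waits 9, runs 9→11
#114: waits 11, runs 11→16
#121: waits 16, runs 16→24
#128: waits 24, runs 24→39
Sum = 0+9+11+16+24 = 60.
EDD (increasing due date): #114 #100 #107 #128 #121.
#114: waits 0, runs 0→5
#100: waits 5, runs 5→14
#107: waits 14, runs 14→16
#128: waits 16, runs 16→31
#121: waits 31, runs 31→39
Sum = 0+5+14+16+31 = 66.
LPT (decreasing processing time): #128 #100 #121 #114 #107.
#128: waits 0, runs 0→15
#100: waits 15, runs 15→24
#121: waits 24, runs 24→32
#114: waits 32, runs 32→37
#107: waits 37, runs 37→39
Sum = 0+15+24+32+37 = 108.
FIFO 60, EDD 66, LPT 108 → minimum 60.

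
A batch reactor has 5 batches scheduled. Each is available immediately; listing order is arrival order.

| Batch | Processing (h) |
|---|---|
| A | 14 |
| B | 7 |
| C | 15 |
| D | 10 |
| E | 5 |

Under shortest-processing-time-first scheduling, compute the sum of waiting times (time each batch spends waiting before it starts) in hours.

SPT (increasing processing time): E B D A C.
E: waits 0, runs 0→5
B: waits 5, runs 5→12
D: waits 12, runs 12→22
A: waits 22, runs 22→36
C: waits 36, runs 36→51
Sum = 0+5+12+22+36 = 75.

75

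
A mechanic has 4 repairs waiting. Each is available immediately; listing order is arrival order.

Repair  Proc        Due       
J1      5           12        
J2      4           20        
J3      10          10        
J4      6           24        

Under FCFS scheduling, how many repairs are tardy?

FIFO (arrival order): J1 J2 J3 J4.
J1: 0→5, due 12, tardiness 0
J2: 5→9, due 20, tardiness 0
J3: 9→19, due 10, tardiness 9
J4: 19→25, due 24, tardiness 1
Late repairs: 2.

2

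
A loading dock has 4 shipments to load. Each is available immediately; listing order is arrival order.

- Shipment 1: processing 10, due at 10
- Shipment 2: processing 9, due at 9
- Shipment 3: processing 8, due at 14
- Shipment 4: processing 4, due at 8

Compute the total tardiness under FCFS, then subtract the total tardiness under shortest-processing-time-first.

13

FIFO (arrival order): Shipment 1 Shipment 2 Shipment 3 Shipment 4.
Shipment 1: 0→10, due 10, tardiness 0
Shipment 2: 10→19, due 9, tardiness 10
Shipment 3: 19→27, due 14, tardiness 13
Shipment 4: 27→31, due 8, tardiness 23
Sum = 0+10+13+23 = 46.
SPT (increasing processing time): Shipment 4 Shipment 3 Shipment 2 Shipment 1.
Shipment 4: 0→4, due 8, tardiness 0
Shipment 3: 4→12, due 14, tardiness 0
Shipment 2: 12→21, due 9, tardiness 12
Shipment 1: 21→31, due 10, tardiness 21
Sum = 0+0+12+21 = 33.
Difference = 46 − 33 = 13.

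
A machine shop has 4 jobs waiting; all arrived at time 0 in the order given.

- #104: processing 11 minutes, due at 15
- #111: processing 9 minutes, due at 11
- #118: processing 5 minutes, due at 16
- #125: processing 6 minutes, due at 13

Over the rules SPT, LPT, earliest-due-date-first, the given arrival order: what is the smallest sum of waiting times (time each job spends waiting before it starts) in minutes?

36

SPT (increasing processing time): #118 #125 #111 #104.
#118: waits 0, runs 0→5
#125: waits 5, runs 5→11
#111: waits 11, runs 11→20
#104: waits 20, runs 20→31
Sum = 0+5+11+20 = 36.
LPT (decreasing processing time): #104 #111 #125 #118.
#104: waits 0, runs 0→11
#111: waits 11, runs 11→20
#125: waits 20, runs 20→26
#118: waits 26, runs 26→31
Sum = 0+11+20+26 = 57.
EDD (increasing due date): #111 #125 #104 #118.
#111: waits 0, runs 0→9
#125: waits 9, runs 9→15
#104: waits 15, runs 15→26
#118: waits 26, runs 26→31
Sum = 0+9+15+26 = 50.
FIFO (arrival order): #104 #111 #118 #125.
#104: waits 0, runs 0→11
#111: waits 11, runs 11→20
#118: waits 20, runs 20→25
#125: waits 25, runs 25→31
Sum = 0+11+20+25 = 56.
SPT 36, LPT 57, EDD 50, FIFO 56 → minimum 36.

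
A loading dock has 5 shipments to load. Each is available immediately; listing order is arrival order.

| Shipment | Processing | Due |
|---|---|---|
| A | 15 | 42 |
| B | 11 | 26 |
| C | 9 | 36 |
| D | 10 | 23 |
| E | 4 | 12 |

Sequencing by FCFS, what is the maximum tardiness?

FIFO (arrival order): A B C D E.
A: 0→15, due 42, tardiness 0
B: 15→26, due 26, tardiness 0
C: 26→35, due 36, tardiness 0
D: 35→45, due 23, tardiness 22
E: 45→49, due 12, tardiness 37
Maximum = 37.

37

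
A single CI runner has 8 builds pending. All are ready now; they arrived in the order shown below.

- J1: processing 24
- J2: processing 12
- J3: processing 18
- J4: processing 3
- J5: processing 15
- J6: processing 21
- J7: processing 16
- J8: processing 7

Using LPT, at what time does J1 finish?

24

LPT (decreasing processing time): J1 J6 J3 J7 J5 J2 J8 J4.
J1: 0→24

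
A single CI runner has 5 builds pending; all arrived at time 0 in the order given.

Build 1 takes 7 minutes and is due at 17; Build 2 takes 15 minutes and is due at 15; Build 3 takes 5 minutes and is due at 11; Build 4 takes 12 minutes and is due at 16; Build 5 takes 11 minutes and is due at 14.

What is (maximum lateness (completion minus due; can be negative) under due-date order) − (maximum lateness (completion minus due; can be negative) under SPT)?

-2

EDD (increasing due date): Build 3 Build 5 Build 2 Build 4 Build 1.
Build 3: 0→5, due 11, lateness -6
Build 5: 5→16, due 14, lateness 2
Build 2: 16→31, due 15, lateness 16
Build 4: 31→43, due 16, lateness 27
Build 1: 43→50, due 17, lateness 33
Maximum = 33.
SPT (increasing processing time): Build 3 Build 1 Build 5 Build 4 Build 2.
Build 3: 0→5, due 11, lateness -6
Build 1: 5→12, due 17, lateness -5
Build 5: 12→23, due 14, lateness 9
Build 4: 23→35, due 16, lateness 19
Build 2: 35→50, due 15, lateness 35
Maximum = 35.
Difference = 33 − 35 = -2.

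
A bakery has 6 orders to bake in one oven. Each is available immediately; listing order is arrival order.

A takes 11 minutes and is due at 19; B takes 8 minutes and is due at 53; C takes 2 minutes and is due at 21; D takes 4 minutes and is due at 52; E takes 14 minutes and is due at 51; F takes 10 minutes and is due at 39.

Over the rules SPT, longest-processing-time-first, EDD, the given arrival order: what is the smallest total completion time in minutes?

SPT (increasing processing time): C D B F A E.
C: 0→2
D: 2→6
B: 6→14
F: 14→24
A: 24→35
E: 35→49
Sum = 2+6+14+24+35+49 = 130.
LPT (decreasing processing time): E A F B D C.
E: 0→14
A: 14→25
F: 25→35
B: 35→43
D: 43→47
C: 47→49
Sum = 14+25+35+43+47+49 = 213.
EDD (increasing due date): A C F E D B.
A: 0→11
C: 11→13
F: 13→23
E: 23→37
D: 37→41
B: 41→49
Sum = 11+13+23+37+41+49 = 174.
FIFO (arrival order): A B C D E F.
A: 0→11
B: 11→19
C: 19→21
D: 21→25
E: 25→39
F: 39→49
Sum = 11+19+21+25+39+49 = 164.
SPT 130, LPT 213, EDD 174, FIFO 164 → minimum 130.

130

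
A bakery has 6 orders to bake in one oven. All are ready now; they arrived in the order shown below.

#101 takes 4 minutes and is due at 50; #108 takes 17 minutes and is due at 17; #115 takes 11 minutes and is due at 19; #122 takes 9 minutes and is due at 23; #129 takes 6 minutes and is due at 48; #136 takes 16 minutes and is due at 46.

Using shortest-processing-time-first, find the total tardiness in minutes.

SPT (increasing processing time): #101 #129 #122 #115 #136 #108.
#101: 0→4, due 50, tardiness 0
#129: 4→10, due 48, tardiness 0
#122: 10→19, due 23, tardiness 0
#115: 19→30, due 19, tardiness 11
#136: 30→46, due 46, tardiness 0
#108: 46→63, due 17, tardiness 46
Sum = 0+0+0+11+0+46 = 57.

57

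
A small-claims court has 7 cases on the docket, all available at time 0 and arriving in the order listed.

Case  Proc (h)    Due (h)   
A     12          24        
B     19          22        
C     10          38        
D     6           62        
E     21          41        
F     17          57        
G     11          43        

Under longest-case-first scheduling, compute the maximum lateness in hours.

52

LPT (decreasing processing time): E B F A G C D.
E: 0→21, due 41, lateness -20
B: 21→40, due 22, lateness 18
F: 40→57, due 57, lateness 0
A: 57→69, due 24, lateness 45
G: 69→80, due 43, lateness 37
C: 80→90, due 38, lateness 52
D: 90→96, due 62, lateness 34
Maximum = 52.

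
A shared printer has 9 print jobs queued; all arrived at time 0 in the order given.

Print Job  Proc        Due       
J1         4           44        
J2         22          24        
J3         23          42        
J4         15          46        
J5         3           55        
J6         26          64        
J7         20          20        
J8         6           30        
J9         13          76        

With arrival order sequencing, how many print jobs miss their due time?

8

FIFO (arrival order): J1 J2 J3 J4 J5 J6 J7 J8 J9.
J1: 0→4, due 44, tardiness 0
J2: 4→26, due 24, tardiness 2
J3: 26→49, due 42, tardiness 7
J4: 49→64, due 46, tardiness 18
J5: 64→67, due 55, tardiness 12
J6: 67→93, due 64, tardiness 29
J7: 93→113, due 20, tardiness 93
J8: 113→119, due 30, tardiness 89
J9: 119→132, due 76, tardiness 56
Late print jobs: 8.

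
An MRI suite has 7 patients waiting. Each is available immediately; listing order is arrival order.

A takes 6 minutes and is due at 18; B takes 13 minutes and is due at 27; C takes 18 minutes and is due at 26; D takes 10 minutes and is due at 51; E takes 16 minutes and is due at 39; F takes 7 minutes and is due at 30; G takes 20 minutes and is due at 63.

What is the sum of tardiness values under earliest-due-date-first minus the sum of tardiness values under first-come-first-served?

EDD (increasing due date): A C B F E D G.
A: 0→6, due 18, tardiness 0
C: 6→24, due 26, tardiness 0
B: 24→37, due 27, tardiness 10
F: 37→44, due 30, tardiness 14
E: 44→60, due 39, tardiness 21
D: 60→70, due 51, tardiness 19
G: 70→90, due 63, tardiness 27
Sum = 0+0+10+14+21+19+27 = 91.
FIFO (arrival order): A B C D E F G.
A: 0→6, due 18, tardiness 0
B: 6→19, due 27, tardiness 0
C: 19→37, due 26, tardiness 11
D: 37→47, due 51, tardiness 0
E: 47→63, due 39, tardiness 24
F: 63→70, due 30, tardiness 40
G: 70→90, due 63, tardiness 27
Sum = 0+0+11+0+24+40+27 = 102.
Difference = 91 − 102 = -11.

-11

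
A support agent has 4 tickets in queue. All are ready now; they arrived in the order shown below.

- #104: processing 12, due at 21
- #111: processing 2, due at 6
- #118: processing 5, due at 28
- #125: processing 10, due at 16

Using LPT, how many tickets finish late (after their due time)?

2

LPT (decreasing processing time): #104 #125 #118 #111.
#104: 0→12, due 21, tardiness 0
#125: 12→22, due 16, tardiness 6
#118: 22→27, due 28, tardiness 0
#111: 27→29, due 6, tardiness 23
Late tickets: 2.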